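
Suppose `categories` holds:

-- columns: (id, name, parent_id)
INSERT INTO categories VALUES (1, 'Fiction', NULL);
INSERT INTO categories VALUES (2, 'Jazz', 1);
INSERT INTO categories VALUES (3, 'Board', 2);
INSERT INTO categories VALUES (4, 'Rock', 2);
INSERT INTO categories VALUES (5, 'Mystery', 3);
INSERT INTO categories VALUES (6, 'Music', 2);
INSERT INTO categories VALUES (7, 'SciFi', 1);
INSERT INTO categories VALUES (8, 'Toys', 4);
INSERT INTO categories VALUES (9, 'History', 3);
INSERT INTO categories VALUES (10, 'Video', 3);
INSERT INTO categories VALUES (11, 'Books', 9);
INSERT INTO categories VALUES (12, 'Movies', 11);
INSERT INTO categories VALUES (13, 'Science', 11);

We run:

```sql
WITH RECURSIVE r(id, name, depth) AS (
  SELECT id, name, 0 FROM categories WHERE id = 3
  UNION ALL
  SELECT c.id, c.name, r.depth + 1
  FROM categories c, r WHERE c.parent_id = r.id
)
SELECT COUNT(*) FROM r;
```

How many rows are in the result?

7

Base: id=3 (Board) at depth 0.
Iteration 1: rows with parent_id in {3} -> Mystery (id 5, depth 1), History (id 9, depth 1), Video (id 10, depth 1).
Iteration 2: rows with parent_id in {5,9,10} -> Books (id 11, depth 2).
Iteration 3: rows with parent_id in {11} -> Movies (id 12, depth 3), Science (id 13, depth 3).
Iteration 4: no rows with parent_id in {12,13}; recursion stops.
Total rows emitted: 7.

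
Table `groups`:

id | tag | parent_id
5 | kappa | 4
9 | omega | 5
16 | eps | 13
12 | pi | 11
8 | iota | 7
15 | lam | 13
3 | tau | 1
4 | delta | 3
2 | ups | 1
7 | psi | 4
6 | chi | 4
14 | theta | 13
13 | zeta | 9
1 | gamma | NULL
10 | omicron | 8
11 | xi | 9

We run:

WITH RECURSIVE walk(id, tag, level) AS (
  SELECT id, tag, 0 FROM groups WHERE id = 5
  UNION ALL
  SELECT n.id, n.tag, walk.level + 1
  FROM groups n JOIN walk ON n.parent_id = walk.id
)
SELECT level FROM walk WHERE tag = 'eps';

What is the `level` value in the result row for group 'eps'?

3

Base: id=5 (kappa) at level 0.
Iteration 1: rows with parent_id in {5} -> omega (id 9, level 1).
Iteration 2: rows with parent_id in {9} -> xi (id 11, level 2), zeta (id 13, level 2).
Iteration 3: rows with parent_id in {11,13} -> pi (id 12, level 3), theta (id 14, level 3), lam (id 15, level 3), eps (id 16, level 3).
Iteration 4: no rows with parent_id in {12,14,15,16}; recursion stops.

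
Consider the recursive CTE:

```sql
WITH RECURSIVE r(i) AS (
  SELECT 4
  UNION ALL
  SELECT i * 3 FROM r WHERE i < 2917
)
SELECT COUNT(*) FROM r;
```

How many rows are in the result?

8

Base: i=4.
Iteration 1: 4 < 2917 holds -> i = 4 * 3 = 12.
Iteration 2: 12 < 2917 holds -> i = 12 * 3 = 36.
Iteration 3: 36 < 2917 holds -> i = 36 * 3 = 108.
Iteration 4: 108 < 2917 holds -> i = 108 * 3 = 324.
Iteration 5: 324 < 2917 holds -> i = 324 * 3 = 972.
Iteration 6: 972 < 2917 holds -> i = 972 * 3 = 2916.
Iteration 7: 2916 < 2917 holds -> i = 2916 * 3 = 8748.
Iteration 8: 8748 < 2917 fails; recursion stops.
Total rows emitted: 8.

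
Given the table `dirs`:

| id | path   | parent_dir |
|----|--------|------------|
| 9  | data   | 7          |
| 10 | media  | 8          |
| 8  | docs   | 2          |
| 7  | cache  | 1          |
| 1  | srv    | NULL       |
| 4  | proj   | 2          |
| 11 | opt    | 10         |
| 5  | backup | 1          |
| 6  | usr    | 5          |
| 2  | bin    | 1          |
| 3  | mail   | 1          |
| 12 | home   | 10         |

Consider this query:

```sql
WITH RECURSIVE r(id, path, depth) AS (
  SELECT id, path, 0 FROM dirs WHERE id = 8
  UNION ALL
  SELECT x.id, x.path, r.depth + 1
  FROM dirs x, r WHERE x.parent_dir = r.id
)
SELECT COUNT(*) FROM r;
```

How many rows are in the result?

Base: id=8 (docs) at depth 0.
Iteration 1: rows with parent_dir in {8} -> media (id 10, depth 1).
Iteration 2: rows with parent_dir in {10} -> opt (id 11, depth 2), home (id 12, depth 2).
Iteration 3: no rows with parent_dir in {11,12}; recursion stops.
Total rows emitted: 4.

4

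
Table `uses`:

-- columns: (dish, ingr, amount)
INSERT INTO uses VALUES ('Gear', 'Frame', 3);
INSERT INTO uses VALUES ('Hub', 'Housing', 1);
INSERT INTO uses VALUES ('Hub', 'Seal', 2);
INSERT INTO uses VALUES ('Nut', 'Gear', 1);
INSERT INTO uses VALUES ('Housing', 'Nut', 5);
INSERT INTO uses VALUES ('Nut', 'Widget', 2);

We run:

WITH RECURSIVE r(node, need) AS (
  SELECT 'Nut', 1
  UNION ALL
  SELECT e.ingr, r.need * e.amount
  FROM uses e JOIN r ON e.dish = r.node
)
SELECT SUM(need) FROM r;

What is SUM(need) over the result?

Base: (Nut, need=1).
Iteration 1: components of {Nut} -> Gear = 1*1 = 1, Widget = 1*2 = 2.
Iteration 2: components of {Gear,Widget} -> Frame = 1*3 = 3.
Iteration 3: no further components; recursion stops.
SUM(need) = 1 + 1 + 2 + 3 = 7.

7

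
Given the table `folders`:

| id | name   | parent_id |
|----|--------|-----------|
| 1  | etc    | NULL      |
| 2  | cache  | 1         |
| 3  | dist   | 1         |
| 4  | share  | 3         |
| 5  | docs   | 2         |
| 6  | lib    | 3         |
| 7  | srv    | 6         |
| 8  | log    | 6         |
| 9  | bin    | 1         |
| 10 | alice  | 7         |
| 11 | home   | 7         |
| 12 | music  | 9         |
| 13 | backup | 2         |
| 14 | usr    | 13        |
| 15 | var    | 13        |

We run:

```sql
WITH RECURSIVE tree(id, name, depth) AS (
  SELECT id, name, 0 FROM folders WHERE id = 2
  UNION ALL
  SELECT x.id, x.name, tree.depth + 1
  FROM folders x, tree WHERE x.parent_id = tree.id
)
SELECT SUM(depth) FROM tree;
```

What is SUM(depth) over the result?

6

Base: id=2 (cache) at depth 0.
Iteration 1: rows with parent_id in {2} -> docs (id 5, depth 1), backup (id 13, depth 1).
Iteration 2: rows with parent_id in {5,13} -> usr (id 14, depth 2), var (id 15, depth 2).
Iteration 3: no rows with parent_id in {14,15}; recursion stops.
SUM(depth) = 0 + 1 + 1 + 2 + 2 = 6.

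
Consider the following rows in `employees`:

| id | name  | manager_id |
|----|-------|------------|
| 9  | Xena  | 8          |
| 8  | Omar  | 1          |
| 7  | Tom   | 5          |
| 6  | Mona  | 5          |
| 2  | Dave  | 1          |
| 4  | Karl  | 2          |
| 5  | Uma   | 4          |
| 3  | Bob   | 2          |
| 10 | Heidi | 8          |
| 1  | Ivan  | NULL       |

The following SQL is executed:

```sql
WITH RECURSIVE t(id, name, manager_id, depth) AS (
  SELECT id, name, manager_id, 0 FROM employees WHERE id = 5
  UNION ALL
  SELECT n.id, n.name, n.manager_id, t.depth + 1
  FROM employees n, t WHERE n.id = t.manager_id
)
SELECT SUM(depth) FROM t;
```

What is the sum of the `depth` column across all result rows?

Base: id=5 (Uma), manager_id=4, depth 0.
Iteration 1: join on id=4 -> Karl (id 4, manager_id=2, depth 1).
Iteration 2: join on id=2 -> Dave (id 2, manager_id=1, depth 2).
Iteration 3: join on id=1 -> Ivan (id 1, manager_id=NULL, depth 3).
Iteration 4: manager_id is NULL; no match; recursion stops.
SUM(depth) = 0 + 1 + 2 + 3 = 6.

6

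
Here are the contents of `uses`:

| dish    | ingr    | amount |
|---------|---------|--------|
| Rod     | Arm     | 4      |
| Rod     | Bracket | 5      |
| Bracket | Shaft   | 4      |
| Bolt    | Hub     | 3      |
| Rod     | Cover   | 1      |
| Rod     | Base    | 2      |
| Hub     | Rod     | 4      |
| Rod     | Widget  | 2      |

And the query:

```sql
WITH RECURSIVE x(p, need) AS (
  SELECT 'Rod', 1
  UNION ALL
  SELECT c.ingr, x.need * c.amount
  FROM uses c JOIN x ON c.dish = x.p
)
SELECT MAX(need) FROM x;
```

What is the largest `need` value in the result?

20

Base: (Rod, need=1).
Iteration 1: components of {Rod} -> Arm = 1*4 = 4, Base = 1*2 = 2, Bracket = 1*5 = 5, Cover = 1*1 = 1, Widget = 1*2 = 2.
Iteration 2: components of {Arm,Base,Bracket,Cover,Widget} -> Shaft = 5*4 = 20.
Iteration 3: no further components; recursion stops.
need values: 1, 1, 4, 5, 2, 2, 20; the maximum is 20.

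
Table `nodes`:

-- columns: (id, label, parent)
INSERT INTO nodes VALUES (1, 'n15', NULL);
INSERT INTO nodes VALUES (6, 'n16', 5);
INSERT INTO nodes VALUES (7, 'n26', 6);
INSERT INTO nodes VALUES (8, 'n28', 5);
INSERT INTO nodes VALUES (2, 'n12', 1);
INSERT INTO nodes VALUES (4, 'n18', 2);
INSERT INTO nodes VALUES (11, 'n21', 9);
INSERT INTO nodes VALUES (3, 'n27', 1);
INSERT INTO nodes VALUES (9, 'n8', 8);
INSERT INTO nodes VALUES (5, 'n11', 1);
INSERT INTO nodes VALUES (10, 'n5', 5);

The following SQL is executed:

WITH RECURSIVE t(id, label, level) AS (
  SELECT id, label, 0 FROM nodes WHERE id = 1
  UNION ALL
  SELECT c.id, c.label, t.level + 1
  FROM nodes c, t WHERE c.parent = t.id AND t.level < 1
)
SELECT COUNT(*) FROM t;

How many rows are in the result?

4

Base: id=1 (n15) at level 0.
Iteration 1: rows with parent in {1} -> n12 (id 2, level 1), n27 (id 3, level 1), n11 (id 5, level 1).
Iteration 2: level < 1 fails for all current rows; recursion stops.
Total rows emitted: 4.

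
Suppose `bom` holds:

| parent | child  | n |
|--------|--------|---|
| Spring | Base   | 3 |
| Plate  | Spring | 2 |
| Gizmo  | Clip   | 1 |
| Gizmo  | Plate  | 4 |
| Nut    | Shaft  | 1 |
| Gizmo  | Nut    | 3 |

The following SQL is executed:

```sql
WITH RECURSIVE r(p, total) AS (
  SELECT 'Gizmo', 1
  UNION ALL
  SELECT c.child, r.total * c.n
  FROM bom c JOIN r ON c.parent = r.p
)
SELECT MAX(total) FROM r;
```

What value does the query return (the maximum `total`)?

Base: (Gizmo, total=1).
Iteration 1: components of {Gizmo} -> Clip = 1*1 = 1, Nut = 1*3 = 3, Plate = 1*4 = 4.
Iteration 2: components of {Clip,Nut,Plate} -> Shaft = 3*1 = 3, Spring = 4*2 = 8.
Iteration 3: components of {Shaft,Spring} -> Base = 8*3 = 24.
Iteration 4: no further components; recursion stops.
total values: 1, 1, 4, 3, 8, 3, 24; the maximum is 24.

24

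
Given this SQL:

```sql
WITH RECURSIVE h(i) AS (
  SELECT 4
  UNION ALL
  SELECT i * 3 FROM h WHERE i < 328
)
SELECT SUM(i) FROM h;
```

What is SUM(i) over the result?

Base: i=4.
Iteration 1: 4 < 328 holds -> i = 4 * 3 = 12.
Iteration 2: 12 < 328 holds -> i = 12 * 3 = 36.
Iteration 3: 36 < 328 holds -> i = 36 * 3 = 108.
Iteration 4: 108 < 328 holds -> i = 108 * 3 = 324.
Iteration 5: 324 < 328 holds -> i = 324 * 3 = 972.
Iteration 6: 972 < 328 fails; recursion stops.
SUM(i) = 4 + 12 + 36 + 108 + 324 + 972 = 1456.

1456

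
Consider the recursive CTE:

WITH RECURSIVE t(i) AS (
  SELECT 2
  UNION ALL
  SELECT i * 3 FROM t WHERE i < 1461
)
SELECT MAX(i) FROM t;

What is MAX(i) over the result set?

Base: i=2.
Iteration 1: 2 < 1461 holds -> i = 2 * 3 = 6.
Iteration 2: 6 < 1461 holds -> i = 6 * 3 = 18.
Iteration 3: 18 < 1461 holds -> i = 18 * 3 = 54.
Iteration 4: 54 < 1461 holds -> i = 54 * 3 = 162.
Iteration 5: 162 < 1461 holds -> i = 162 * 3 = 486.
Iteration 6: 486 < 1461 holds -> i = 486 * 3 = 1458.
Iteration 7: 1458 < 1461 holds -> i = 1458 * 3 = 4374.
Iteration 8: 4374 < 1461 fails; recursion stops.
i values: 2, 6, 18, 54, 162, 486, 1458, 4374; the maximum is 4374.

4374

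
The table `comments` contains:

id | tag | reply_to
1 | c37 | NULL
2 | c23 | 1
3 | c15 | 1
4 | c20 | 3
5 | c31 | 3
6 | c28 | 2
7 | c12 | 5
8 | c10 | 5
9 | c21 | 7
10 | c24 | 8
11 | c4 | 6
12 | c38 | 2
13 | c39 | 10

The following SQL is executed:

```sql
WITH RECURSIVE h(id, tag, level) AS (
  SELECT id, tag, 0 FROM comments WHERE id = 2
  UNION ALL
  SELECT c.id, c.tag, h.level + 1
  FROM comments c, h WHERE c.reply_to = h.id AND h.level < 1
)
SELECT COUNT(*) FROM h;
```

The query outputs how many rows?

3

Base: id=2 (c23) at level 0.
Iteration 1: rows with reply_to in {2} -> c28 (id 6, level 1), c38 (id 12, level 1).
Iteration 2: level < 1 fails for all current rows; recursion stops.
Total rows emitted: 3.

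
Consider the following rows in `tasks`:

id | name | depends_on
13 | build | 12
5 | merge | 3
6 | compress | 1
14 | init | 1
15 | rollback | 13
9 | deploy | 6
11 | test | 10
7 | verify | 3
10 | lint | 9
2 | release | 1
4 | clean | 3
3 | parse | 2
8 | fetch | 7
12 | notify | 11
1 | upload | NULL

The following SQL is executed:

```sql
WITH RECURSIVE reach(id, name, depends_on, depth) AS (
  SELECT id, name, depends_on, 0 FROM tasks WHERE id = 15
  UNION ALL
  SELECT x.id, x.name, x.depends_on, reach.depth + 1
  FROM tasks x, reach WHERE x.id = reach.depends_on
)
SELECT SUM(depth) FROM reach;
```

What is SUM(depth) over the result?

Base: id=15 (rollback), depends_on=13, depth 0.
Iteration 1: join on id=13 -> build (id 13, depends_on=12, depth 1).
Iteration 2: join on id=12 -> notify (id 12, depends_on=11, depth 2).
Iteration 3: join on id=11 -> test (id 11, depends_on=10, depth 3).
Iteration 4: join on id=10 -> lint (id 10, depends_on=9, depth 4).
Iteration 5: join on id=9 -> deploy (id 9, depends_on=6, depth 5).
Iteration 6: join on id=6 -> compress (id 6, depends_on=1, depth 6).
Iteration 7: join on id=1 -> upload (id 1, depends_on=NULL, depth 7).
Iteration 8: depends_on is NULL; no match; recursion stops.
SUM(depth) = 0 + 1 + 2 + 3 + 4 + 5 + 6 + 7 = 28.

28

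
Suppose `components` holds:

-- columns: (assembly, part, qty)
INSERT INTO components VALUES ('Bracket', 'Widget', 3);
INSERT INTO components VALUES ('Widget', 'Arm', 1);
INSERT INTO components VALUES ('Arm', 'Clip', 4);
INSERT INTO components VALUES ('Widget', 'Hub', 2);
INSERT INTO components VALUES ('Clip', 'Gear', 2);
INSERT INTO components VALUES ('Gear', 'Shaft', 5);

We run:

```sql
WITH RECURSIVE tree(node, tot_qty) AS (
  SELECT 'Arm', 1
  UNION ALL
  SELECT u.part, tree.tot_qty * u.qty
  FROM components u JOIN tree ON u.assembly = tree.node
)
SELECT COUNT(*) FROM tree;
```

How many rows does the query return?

4

Base: (Arm, tot_qty=1).
Iteration 1: components of {Arm} -> Clip = 1*4 = 4.
Iteration 2: components of {Clip} -> Gear = 4*2 = 8.
Iteration 3: components of {Gear} -> Shaft = 8*5 = 40.
Iteration 4: no further components; recursion stops.
Total rows emitted: 4.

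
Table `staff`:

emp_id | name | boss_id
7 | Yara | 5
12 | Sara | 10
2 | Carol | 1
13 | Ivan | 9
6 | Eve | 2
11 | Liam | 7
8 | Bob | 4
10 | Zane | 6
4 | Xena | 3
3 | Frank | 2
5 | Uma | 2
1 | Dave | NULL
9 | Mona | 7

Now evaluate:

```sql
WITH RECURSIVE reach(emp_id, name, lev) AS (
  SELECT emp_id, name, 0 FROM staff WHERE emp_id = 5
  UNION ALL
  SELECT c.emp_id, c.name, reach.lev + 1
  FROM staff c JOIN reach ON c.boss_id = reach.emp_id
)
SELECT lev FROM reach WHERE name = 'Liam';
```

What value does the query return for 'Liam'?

Base: emp_id=5 (Uma) at lev 0.
Iteration 1: rows with boss_id in {5} -> Yara (id 7, lev 1).
Iteration 2: rows with boss_id in {7} -> Mona (id 9, lev 2), Liam (id 11, lev 2).
Iteration 3: rows with boss_id in {9,11} -> Ivan (id 13, lev 3).
Iteration 4: no rows with boss_id in {13}; recursion stops.

2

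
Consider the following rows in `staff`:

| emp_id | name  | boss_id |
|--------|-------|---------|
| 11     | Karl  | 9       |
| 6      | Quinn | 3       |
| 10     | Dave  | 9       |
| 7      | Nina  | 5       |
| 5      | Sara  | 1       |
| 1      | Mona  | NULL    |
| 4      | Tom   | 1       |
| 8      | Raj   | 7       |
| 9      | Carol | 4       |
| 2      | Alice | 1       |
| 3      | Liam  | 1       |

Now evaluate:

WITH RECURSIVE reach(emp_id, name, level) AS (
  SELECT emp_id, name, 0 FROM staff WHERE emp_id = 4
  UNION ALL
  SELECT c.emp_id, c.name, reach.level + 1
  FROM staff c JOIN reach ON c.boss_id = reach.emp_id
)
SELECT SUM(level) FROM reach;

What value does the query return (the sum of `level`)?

5

Base: emp_id=4 (Tom) at level 0.
Iteration 1: rows with boss_id in {4} -> Carol (id 9, level 1).
Iteration 2: rows with boss_id in {9} -> Dave (id 10, level 2), Karl (id 11, level 2).
Iteration 3: no rows with boss_id in {10,11}; recursion stops.
SUM(level) = 0 + 1 + 2 + 2 = 5.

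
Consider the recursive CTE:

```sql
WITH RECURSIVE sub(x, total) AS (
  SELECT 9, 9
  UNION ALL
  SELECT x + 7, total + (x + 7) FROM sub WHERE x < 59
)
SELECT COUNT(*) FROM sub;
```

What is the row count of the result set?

Base: x=9, total=9.
Iteration 1: 9 < 59 holds -> x = 9 + 7 = 16, total = 9 + 16 = 25.
Iteration 2: 16 < 59 holds -> x = 16 + 7 = 23, total = 25 + 23 = 48.
Iteration 3: 23 < 59 holds -> x = 23 + 7 = 30, total = 48 + 30 = 78.
Iteration 4: 30 < 59 holds -> x = 30 + 7 = 37, total = 78 + 37 = 115.
Iteration 5: 37 < 59 holds -> x = 37 + 7 = 44, total = 115 + 44 = 159.
Iteration 6: 44 < 59 holds -> x = 44 + 7 = 51, total = 159 + 51 = 210.
Iteration 7: 51 < 59 holds -> x = 51 + 7 = 58, total = 210 + 58 = 268.
Iteration 8: 58 < 59 holds -> x = 58 + 7 = 65, total = 268 + 65 = 333.
Iteration 9: 65 < 59 fails; recursion stops.
Total rows emitted: 9.

9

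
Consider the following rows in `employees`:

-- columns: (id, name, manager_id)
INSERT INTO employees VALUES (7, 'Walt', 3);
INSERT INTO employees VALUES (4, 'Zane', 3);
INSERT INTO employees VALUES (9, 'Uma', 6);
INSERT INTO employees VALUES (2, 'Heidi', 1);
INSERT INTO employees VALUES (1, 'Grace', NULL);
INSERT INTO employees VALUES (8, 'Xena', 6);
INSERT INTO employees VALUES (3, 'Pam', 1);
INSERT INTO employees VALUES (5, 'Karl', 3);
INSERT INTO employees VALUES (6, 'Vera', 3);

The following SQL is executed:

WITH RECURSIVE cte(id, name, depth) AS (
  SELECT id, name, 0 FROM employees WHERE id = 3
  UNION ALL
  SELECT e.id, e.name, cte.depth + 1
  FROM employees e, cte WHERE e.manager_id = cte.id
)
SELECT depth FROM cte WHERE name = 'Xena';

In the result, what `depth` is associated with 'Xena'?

2

Base: id=3 (Pam) at depth 0.
Iteration 1: rows with manager_id in {3} -> Zane (id 4, depth 1), Karl (id 5, depth 1), Vera (id 6, depth 1), Walt (id 7, depth 1).
Iteration 2: rows with manager_id in {4,5,6,7} -> Xena (id 8, depth 2), Uma (id 9, depth 2).
Iteration 3: no rows with manager_id in {8,9}; recursion stops.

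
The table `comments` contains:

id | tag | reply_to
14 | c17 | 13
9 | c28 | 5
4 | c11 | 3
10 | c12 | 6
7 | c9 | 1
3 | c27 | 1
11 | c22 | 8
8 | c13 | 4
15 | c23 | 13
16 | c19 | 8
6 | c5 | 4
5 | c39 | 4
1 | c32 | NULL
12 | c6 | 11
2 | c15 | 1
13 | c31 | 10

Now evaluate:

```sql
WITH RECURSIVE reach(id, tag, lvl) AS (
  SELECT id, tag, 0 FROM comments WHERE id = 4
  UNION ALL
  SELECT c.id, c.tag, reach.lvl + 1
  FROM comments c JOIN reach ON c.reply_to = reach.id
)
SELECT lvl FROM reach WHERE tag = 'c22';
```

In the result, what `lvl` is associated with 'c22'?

2

Base: id=4 (c11) at lvl 0.
Iteration 1: rows with reply_to in {4} -> c39 (id 5, lvl 1), c5 (id 6, lvl 1), c13 (id 8, lvl 1).
Iteration 2: rows with reply_to in {5,6,8} -> c28 (id 9, lvl 2), c12 (id 10, lvl 2), c22 (id 11, lvl 2), c19 (id 16, lvl 2).
Iteration 3: rows with reply_to in {9,10,11,16} -> c6 (id 12, lvl 3), c31 (id 13, lvl 3).
Iteration 4: rows with reply_to in {12,13} -> c17 (id 14, lvl 4), c23 (id 15, lvl 4).
Iteration 5: no rows with reply_to in {14,15}; recursion stops.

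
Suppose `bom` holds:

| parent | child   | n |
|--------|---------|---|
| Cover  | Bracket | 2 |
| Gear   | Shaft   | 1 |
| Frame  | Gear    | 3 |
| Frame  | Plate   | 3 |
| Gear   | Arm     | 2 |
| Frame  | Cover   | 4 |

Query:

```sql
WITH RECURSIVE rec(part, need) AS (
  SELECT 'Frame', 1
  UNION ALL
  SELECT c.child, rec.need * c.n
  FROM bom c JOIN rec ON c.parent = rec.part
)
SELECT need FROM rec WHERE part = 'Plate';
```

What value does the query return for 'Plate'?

Base: (Frame, need=1).
Iteration 1: components of {Frame} -> Cover = 1*4 = 4, Gear = 1*3 = 3, Plate = 1*3 = 3.
Iteration 2: components of {Cover,Gear,Plate} -> Arm = 3*2 = 6, Bracket = 4*2 = 8, Shaft = 3*1 = 3.
Iteration 3: no further components; recursion stops.

3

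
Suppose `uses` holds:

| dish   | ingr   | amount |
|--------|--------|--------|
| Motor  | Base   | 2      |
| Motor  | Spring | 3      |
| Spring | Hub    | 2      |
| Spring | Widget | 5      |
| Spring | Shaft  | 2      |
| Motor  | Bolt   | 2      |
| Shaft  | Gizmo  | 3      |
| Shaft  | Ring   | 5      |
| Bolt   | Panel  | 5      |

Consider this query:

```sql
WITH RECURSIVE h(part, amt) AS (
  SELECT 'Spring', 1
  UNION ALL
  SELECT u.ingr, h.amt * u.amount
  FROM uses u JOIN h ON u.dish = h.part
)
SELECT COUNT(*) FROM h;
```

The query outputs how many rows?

6

Base: (Spring, amt=1).
Iteration 1: components of {Spring} -> Hub = 1*2 = 2, Shaft = 1*2 = 2, Widget = 1*5 = 5.
Iteration 2: components of {Hub,Shaft,Widget} -> Gizmo = 2*3 = 6, Ring = 2*5 = 10.
Iteration 3: no further components; recursion stops.
Total rows emitted: 6.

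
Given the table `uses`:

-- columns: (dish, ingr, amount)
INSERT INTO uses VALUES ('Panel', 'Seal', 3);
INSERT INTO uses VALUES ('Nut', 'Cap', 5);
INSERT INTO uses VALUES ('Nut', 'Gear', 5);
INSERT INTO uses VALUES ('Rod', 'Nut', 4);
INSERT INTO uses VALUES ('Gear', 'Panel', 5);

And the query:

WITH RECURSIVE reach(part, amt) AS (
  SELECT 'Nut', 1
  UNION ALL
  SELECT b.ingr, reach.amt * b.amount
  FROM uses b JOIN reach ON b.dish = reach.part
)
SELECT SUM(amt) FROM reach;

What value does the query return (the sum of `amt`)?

Base: (Nut, amt=1).
Iteration 1: components of {Nut} -> Cap = 1*5 = 5, Gear = 1*5 = 5.
Iteration 2: components of {Cap,Gear} -> Panel = 5*5 = 25.
Iteration 3: components of {Panel} -> Seal = 25*3 = 75.
Iteration 4: no further components; recursion stops.
SUM(amt) = 1 + 5 + 5 + 25 + 75 = 111.

111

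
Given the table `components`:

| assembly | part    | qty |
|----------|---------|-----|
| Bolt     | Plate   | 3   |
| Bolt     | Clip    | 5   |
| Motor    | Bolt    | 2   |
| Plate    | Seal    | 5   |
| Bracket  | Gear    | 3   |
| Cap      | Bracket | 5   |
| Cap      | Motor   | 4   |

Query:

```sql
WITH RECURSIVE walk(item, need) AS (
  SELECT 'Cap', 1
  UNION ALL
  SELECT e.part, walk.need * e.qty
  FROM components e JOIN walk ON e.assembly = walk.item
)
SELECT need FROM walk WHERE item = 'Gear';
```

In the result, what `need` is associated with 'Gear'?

Base: (Cap, need=1).
Iteration 1: components of {Cap} -> Bracket = 1*5 = 5, Motor = 1*4 = 4.
Iteration 2: components of {Bracket,Motor} -> Bolt = 4*2 = 8, Gear = 5*3 = 15.
Iteration 3: components of {Bolt,Gear} -> Clip = 8*5 = 40, Plate = 8*3 = 24.
Iteration 4: components of {Clip,Plate} -> Seal = 24*5 = 120.
Iteration 5: no further components; recursion stops.

15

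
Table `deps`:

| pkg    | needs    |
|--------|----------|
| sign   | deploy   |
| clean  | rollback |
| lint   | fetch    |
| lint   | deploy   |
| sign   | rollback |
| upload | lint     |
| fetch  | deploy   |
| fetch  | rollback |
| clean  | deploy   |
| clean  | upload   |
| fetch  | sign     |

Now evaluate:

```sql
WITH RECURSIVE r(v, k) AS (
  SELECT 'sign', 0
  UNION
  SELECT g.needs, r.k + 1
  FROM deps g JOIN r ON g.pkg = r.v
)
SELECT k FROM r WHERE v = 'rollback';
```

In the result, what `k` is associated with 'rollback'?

1

Base: (sign, k=0).
Iteration 1: edges from {sign} -> (deploy, k=1), (rollback, k=1).
Iteration 2: no outgoing edges from {deploy,rollback}; recursion stops.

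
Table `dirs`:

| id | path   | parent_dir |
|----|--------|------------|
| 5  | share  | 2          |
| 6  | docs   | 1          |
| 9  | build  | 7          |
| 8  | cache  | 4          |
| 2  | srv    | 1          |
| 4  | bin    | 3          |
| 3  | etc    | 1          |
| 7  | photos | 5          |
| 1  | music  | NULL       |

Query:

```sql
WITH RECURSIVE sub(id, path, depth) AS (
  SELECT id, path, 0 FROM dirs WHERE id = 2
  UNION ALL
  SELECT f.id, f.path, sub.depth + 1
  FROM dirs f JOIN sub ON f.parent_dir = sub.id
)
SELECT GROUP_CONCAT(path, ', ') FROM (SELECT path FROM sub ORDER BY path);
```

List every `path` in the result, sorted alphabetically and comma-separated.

build, photos, share, srv

Base: id=2 (srv) at depth 0.
Iteration 1: rows with parent_dir in {2} -> share (id 5, depth 1).
Iteration 2: rows with parent_dir in {5} -> photos (id 7, depth 2).
Iteration 3: rows with parent_dir in {7} -> build (id 9, depth 3).
Iteration 4: no rows with parent_dir in {9}; recursion stops.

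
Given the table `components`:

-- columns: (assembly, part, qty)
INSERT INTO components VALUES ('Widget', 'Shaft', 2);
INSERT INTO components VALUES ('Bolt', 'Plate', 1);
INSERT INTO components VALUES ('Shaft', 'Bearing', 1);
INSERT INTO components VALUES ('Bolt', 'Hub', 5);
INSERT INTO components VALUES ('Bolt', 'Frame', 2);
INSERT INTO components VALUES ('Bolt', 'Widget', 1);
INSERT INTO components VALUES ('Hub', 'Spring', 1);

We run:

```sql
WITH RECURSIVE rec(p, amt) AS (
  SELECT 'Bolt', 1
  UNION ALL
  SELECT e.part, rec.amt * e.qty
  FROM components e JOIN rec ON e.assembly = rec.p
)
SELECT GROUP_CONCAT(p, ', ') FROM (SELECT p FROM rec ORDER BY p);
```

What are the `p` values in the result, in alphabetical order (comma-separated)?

Bearing, Bolt, Frame, Hub, Plate, Shaft, Spring, Widget

Base: (Bolt, amt=1).
Iteration 1: components of {Bolt} -> Frame = 1*2 = 2, Hub = 1*5 = 5, Plate = 1*1 = 1, Widget = 1*1 = 1.
Iteration 2: components of {Frame,Hub,Plate,Widget} -> Shaft = 1*2 = 2, Spring = 5*1 = 5.
Iteration 3: components of {Shaft,Spring} -> Bearing = 2*1 = 2.
Iteration 4: no further components; recursion stops.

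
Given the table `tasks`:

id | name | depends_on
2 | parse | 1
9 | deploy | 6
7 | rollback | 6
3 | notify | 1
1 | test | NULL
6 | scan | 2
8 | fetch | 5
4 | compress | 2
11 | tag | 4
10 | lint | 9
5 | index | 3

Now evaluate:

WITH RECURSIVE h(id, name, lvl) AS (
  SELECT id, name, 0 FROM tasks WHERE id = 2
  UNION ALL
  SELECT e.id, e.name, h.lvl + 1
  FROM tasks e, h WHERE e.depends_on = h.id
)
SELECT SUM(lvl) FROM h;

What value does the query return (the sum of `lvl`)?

Base: id=2 (parse) at lvl 0.
Iteration 1: rows with depends_on in {2} -> compress (id 4, lvl 1), scan (id 6, lvl 1).
Iteration 2: rows with depends_on in {4,6} -> rollback (id 7, lvl 2), deploy (id 9, lvl 2), tag (id 11, lvl 2).
Iteration 3: rows with depends_on in {7,9,11} -> lint (id 10, lvl 3).
Iteration 4: no rows with depends_on in {10}; recursion stops.
SUM(lvl) = 0 + 1 + 1 + 2 + 2 + 2 + 3 = 11.

11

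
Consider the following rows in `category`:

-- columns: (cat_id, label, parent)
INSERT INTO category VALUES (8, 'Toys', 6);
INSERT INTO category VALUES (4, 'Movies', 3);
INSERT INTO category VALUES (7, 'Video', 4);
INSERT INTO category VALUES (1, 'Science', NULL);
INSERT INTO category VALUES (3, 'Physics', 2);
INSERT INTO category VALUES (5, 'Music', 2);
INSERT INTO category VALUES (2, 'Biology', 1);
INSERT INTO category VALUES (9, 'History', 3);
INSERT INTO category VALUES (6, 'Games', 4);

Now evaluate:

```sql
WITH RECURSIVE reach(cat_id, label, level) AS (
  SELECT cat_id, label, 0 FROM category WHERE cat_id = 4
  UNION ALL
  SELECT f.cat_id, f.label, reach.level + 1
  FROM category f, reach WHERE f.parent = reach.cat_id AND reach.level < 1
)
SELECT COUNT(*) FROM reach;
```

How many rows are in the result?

Base: cat_id=4 (Movies) at level 0.
Iteration 1: rows with parent in {4} -> Games (id 6, level 1), Video (id 7, level 1).
Iteration 2: level < 1 fails for all current rows; recursion stops.
Total rows emitted: 3.

3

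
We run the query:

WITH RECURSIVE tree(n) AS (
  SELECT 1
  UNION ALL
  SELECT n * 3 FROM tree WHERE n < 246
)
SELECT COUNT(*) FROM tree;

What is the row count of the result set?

Base: n=1.
Iteration 1: 1 < 246 holds -> n = 1 * 3 = 3.
Iteration 2: 3 < 246 holds -> n = 3 * 3 = 9.
Iteration 3: 9 < 246 holds -> n = 9 * 3 = 27.
Iteration 4: 27 < 246 holds -> n = 27 * 3 = 81.
Iteration 5: 81 < 246 holds -> n = 81 * 3 = 243.
Iteration 6: 243 < 246 holds -> n = 243 * 3 = 729.
Iteration 7: 729 < 246 fails; recursion stops.
Total rows emitted: 7.

7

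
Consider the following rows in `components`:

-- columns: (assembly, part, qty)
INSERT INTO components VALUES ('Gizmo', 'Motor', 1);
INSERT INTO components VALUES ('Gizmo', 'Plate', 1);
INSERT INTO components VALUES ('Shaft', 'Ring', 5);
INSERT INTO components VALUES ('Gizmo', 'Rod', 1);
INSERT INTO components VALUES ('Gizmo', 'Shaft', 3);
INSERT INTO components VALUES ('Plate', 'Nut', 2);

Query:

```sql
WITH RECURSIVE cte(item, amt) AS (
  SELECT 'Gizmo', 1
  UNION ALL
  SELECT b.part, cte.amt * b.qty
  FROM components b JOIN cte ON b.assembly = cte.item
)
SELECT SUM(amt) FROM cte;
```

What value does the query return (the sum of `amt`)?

Base: (Gizmo, amt=1).
Iteration 1: components of {Gizmo} -> Motor = 1*1 = 1, Plate = 1*1 = 1, Rod = 1*1 = 1, Shaft = 1*3 = 3.
Iteration 2: components of {Motor,Plate,Rod,Shaft} -> Nut = 1*2 = 2, Ring = 3*5 = 15.
Iteration 3: no further components; recursion stops.
SUM(amt) = 1 + 3 + 1 + 1 + 1 + 15 + 2 = 24.

24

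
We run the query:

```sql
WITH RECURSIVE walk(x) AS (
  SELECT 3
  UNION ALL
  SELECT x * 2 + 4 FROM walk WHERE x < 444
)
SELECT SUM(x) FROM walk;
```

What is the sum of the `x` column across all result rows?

Base: x=3.
Iteration 1: 3 < 444 holds -> x = 3 * 2 + 4 = 10.
Iteration 2: 10 < 444 holds -> x = 10 * 2 + 4 = 24.
Iteration 3: 24 < 444 holds -> x = 24 * 2 + 4 = 52.
Iteration 4: 52 < 444 holds -> x = 52 * 2 + 4 = 108.
Iteration 5: 108 < 444 holds -> x = 108 * 2 + 4 = 220.
Iteration 6: 220 < 444 holds -> x = 220 * 2 + 4 = 444.
Iteration 7: 444 < 444 fails; recursion stops.
SUM(x) = 3 + 10 + 24 + 52 + 108 + 220 + 444 = 861.

861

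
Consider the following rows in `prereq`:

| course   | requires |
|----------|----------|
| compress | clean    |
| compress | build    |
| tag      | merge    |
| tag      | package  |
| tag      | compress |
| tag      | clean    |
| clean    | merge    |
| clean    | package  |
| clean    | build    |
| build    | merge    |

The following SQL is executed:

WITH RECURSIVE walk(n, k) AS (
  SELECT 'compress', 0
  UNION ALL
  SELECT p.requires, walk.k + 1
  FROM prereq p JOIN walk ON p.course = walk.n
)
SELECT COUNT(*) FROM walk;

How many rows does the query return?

Base: (compress, k=0).
Iteration 1: edges from {compress} -> (build, k=1), (clean, k=1).
Iteration 2: edges from {build,clean} -> (build, k=2), (merge, k=2) x2, (package, k=2). [UNION ALL keeps all 4 new rows, including repeats]
Iteration 3: edges from {build,merge,package} -> (merge, k=3).
Iteration 4: no outgoing edges from {merge}; recursion stops.
Total rows emitted: 8.

8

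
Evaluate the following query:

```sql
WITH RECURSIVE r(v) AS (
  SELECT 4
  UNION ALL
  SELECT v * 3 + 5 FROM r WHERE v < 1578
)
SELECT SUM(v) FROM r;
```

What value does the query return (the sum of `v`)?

7087

Base: v=4.
Iteration 1: 4 < 1578 holds -> v = 4 * 3 + 5 = 17.
Iteration 2: 17 < 1578 holds -> v = 17 * 3 + 5 = 56.
Iteration 3: 56 < 1578 holds -> v = 56 * 3 + 5 = 173.
Iteration 4: 173 < 1578 holds -> v = 173 * 3 + 5 = 524.
Iteration 5: 524 < 1578 holds -> v = 524 * 3 + 5 = 1577.
Iteration 6: 1577 < 1578 holds -> v = 1577 * 3 + 5 = 4736.
Iteration 7: 4736 < 1578 fails; recursion stops.
SUM(v) = 4 + 17 + 56 + 173 + 524 + 1577 + 4736 = 7087.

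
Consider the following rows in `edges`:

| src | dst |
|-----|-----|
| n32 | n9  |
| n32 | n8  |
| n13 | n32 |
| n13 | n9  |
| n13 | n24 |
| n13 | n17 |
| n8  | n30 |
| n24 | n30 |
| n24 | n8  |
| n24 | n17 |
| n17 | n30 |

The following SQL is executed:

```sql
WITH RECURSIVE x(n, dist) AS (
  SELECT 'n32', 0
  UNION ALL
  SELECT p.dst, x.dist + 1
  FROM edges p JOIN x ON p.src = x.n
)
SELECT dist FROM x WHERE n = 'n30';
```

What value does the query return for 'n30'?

2

Base: (n32, dist=0).
Iteration 1: edges from {n32} -> (n8, dist=1), (n9, dist=1).
Iteration 2: edges from {n8,n9} -> (n30, dist=2).
Iteration 3: no outgoing edges from {n30}; recursion stops.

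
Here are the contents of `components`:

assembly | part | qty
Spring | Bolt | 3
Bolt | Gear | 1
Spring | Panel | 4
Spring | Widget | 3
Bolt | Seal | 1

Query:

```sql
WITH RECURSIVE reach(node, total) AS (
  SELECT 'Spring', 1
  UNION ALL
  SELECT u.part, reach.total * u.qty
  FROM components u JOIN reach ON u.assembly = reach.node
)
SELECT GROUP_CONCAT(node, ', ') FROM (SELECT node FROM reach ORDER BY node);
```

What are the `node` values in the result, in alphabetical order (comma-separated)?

Base: (Spring, total=1).
Iteration 1: components of {Spring} -> Bolt = 1*3 = 3, Panel = 1*4 = 4, Widget = 1*3 = 3.
Iteration 2: components of {Bolt,Panel,Widget} -> Gear = 3*1 = 3, Seal = 3*1 = 3.
Iteration 3: no further components; recursion stops.

Bolt, Gear, Panel, Seal, Spring, Widget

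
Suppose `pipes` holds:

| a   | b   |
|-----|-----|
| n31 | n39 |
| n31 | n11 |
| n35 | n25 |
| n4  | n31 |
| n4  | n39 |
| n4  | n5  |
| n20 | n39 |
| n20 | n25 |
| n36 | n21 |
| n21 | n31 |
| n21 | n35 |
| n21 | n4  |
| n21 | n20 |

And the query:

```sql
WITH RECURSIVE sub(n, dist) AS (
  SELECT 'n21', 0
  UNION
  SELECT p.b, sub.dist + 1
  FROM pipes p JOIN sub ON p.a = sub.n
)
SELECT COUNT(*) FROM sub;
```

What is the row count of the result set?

12

Base: (n21, dist=0).
Iteration 1: edges from {n21} -> (n20, dist=1), (n31, dist=1), (n35, dist=1), (n4, dist=1).
Iteration 2: edges from {n20,n31,n35,n4} -> (n11, dist=2), (n25, dist=2), (n31, dist=2), (n39, dist=2), (n5, dist=2). [UNION drops 3 duplicate row(s)]
Iteration 3: edges from {n11,n25,n31,n39,n5} -> (n11, dist=3), (n39, dist=3).
Iteration 4: no outgoing edges from {n11,n39}; recursion stops.
Total rows emitted: 12.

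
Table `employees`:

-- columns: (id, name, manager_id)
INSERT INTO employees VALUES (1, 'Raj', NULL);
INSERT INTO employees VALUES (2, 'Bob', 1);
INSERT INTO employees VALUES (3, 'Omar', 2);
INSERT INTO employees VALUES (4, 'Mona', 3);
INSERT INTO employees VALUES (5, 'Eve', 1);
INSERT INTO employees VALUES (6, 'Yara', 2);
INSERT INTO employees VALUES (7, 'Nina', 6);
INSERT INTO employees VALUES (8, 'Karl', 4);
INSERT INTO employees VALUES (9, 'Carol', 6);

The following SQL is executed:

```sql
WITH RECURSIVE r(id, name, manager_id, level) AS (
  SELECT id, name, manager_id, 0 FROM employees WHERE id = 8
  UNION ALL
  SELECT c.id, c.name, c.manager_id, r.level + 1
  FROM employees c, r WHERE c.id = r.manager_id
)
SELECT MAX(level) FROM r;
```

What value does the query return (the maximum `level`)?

4

Base: id=8 (Karl), manager_id=4, level 0.
Iteration 1: join on id=4 -> Mona (id 4, manager_id=3, level 1).
Iteration 2: join on id=3 -> Omar (id 3, manager_id=2, level 2).
Iteration 3: join on id=2 -> Bob (id 2, manager_id=1, level 3).
Iteration 4: join on id=1 -> Raj (id 1, manager_id=NULL, level 4).
Iteration 5: manager_id is NULL; no match; recursion stops.
level values: 0, 1, 2, 3, 4; the maximum is 4.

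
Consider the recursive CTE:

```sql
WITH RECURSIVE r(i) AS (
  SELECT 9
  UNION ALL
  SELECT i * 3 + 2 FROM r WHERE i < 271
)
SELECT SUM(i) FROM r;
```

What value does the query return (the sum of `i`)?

1205

Base: i=9.
Iteration 1: 9 < 271 holds -> i = 9 * 3 + 2 = 29.
Iteration 2: 29 < 271 holds -> i = 29 * 3 + 2 = 89.
Iteration 3: 89 < 271 holds -> i = 89 * 3 + 2 = 269.
Iteration 4: 269 < 271 holds -> i = 269 * 3 + 2 = 809.
Iteration 5: 809 < 271 fails; recursion stops.
SUM(i) = 9 + 29 + 89 + 269 + 809 = 1205.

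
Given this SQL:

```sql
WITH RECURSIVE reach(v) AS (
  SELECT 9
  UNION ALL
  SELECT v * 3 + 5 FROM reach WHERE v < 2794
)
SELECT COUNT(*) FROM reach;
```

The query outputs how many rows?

7

Base: v=9.
Iteration 1: 9 < 2794 holds -> v = 9 * 3 + 5 = 32.
Iteration 2: 32 < 2794 holds -> v = 32 * 3 + 5 = 101.
Iteration 3: 101 < 2794 holds -> v = 101 * 3 + 5 = 308.
Iteration 4: 308 < 2794 holds -> v = 308 * 3 + 5 = 929.
Iteration 5: 929 < 2794 holds -> v = 929 * 3 + 5 = 2792.
Iteration 6: 2792 < 2794 holds -> v = 2792 * 3 + 5 = 8381.
Iteration 7: 8381 < 2794 fails; recursion stops.
Total rows emitted: 7.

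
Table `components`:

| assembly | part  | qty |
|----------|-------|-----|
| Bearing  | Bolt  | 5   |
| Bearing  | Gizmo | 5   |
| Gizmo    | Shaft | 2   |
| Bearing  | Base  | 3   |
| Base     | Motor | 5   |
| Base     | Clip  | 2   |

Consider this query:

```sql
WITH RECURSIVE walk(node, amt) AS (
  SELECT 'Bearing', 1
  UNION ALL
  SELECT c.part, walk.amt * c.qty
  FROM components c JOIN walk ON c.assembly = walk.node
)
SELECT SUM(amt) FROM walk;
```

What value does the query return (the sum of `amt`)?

45

Base: (Bearing, amt=1).
Iteration 1: components of {Bearing} -> Base = 1*3 = 3, Bolt = 1*5 = 5, Gizmo = 1*5 = 5.
Iteration 2: components of {Base,Bolt,Gizmo} -> Clip = 3*2 = 6, Motor = 3*5 = 15, Shaft = 5*2 = 10.
Iteration 3: no further components; recursion stops.
SUM(amt) = 1 + 5 + 5 + 3 + 10 + 15 + 6 = 45.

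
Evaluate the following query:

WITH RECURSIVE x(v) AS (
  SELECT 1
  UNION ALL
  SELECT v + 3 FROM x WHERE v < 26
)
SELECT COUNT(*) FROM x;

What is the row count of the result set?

10

Base: v=1.
Iteration 1: 1 < 26 holds -> v = 1 + 3 = 4.
Iteration 2: 4 < 26 holds -> v = 4 + 3 = 7.
Iteration 3: 7 < 26 holds -> v = 7 + 3 = 10.
Iteration 4: 10 < 26 holds -> v = 10 + 3 = 13.
Iteration 5: 13 < 26 holds -> v = 13 + 3 = 16.
Iteration 6: 16 < 26 holds -> v = 16 + 3 = 19.
Iteration 7: 19 < 26 holds -> v = 19 + 3 = 22.
Iteration 8: 22 < 26 holds -> v = 22 + 3 = 25.
Iteration 9: 25 < 26 holds -> v = 25 + 3 = 28.
Iteration 10: 28 < 26 fails; recursion stops.
Total rows emitted: 10.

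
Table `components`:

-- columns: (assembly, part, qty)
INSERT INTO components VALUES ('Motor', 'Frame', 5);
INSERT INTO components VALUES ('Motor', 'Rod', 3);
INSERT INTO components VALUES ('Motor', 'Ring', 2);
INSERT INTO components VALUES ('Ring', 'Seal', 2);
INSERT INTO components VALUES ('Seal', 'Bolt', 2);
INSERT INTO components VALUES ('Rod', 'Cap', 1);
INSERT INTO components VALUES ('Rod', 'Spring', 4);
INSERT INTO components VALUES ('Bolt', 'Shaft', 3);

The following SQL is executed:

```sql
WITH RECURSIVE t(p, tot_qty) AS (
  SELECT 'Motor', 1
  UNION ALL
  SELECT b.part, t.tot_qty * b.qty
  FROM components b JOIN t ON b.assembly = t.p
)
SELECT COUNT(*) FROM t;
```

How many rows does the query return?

9

Base: (Motor, tot_qty=1).
Iteration 1: components of {Motor} -> Frame = 1*5 = 5, Ring = 1*2 = 2, Rod = 1*3 = 3.
Iteration 2: components of {Frame,Ring,Rod} -> Cap = 3*1 = 3, Seal = 2*2 = 4, Spring = 3*4 = 12.
Iteration 3: components of {Cap,Seal,Spring} -> Bolt = 4*2 = 8.
Iteration 4: components of {Bolt} -> Shaft = 8*3 = 24.
Iteration 5: no further components; recursion stops.
Total rows emitted: 9.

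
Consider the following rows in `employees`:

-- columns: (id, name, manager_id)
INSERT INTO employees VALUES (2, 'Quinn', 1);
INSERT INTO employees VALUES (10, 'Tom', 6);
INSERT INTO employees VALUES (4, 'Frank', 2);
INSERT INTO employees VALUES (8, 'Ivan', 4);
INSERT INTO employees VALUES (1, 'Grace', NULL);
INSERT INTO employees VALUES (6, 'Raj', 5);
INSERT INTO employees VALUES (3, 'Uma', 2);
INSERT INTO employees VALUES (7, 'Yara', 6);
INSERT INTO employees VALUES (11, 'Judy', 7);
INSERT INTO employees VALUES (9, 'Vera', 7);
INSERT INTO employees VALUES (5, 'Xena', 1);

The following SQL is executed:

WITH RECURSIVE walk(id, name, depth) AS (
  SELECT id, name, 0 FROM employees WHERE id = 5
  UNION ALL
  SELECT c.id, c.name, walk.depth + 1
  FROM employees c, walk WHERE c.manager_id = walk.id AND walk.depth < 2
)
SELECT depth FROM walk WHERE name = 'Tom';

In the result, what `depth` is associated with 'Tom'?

2

Base: id=5 (Xena) at depth 0.
Iteration 1: rows with manager_id in {5} -> Raj (id 6, depth 1).
Iteration 2: rows with manager_id in {6} -> Yara (id 7, depth 2), Tom (id 10, depth 2).
Iteration 3: depth < 2 fails for all current rows; recursion stops.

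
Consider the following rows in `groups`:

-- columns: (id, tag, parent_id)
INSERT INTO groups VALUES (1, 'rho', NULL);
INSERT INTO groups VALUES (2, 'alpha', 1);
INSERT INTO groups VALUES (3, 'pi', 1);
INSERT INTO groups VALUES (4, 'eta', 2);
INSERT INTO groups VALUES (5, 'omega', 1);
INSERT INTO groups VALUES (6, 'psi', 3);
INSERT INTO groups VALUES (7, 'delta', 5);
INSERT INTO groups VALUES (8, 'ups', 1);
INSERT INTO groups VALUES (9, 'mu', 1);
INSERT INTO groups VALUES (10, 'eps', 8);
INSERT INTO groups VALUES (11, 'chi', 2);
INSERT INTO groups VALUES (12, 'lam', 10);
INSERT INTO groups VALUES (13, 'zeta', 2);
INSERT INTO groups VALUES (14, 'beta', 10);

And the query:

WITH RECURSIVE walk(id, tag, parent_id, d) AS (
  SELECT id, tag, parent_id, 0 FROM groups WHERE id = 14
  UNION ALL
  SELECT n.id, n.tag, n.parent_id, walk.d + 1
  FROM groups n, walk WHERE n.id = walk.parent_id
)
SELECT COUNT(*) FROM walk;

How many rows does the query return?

Base: id=14 (beta), parent_id=10, d 0.
Iteration 1: join on id=10 -> eps (id 10, parent_id=8, d 1).
Iteration 2: join on id=8 -> ups (id 8, parent_id=1, d 2).
Iteration 3: join on id=1 -> rho (id 1, parent_id=NULL, d 3).
Iteration 4: parent_id is NULL; no match; recursion stops.
Total rows emitted: 4.

4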